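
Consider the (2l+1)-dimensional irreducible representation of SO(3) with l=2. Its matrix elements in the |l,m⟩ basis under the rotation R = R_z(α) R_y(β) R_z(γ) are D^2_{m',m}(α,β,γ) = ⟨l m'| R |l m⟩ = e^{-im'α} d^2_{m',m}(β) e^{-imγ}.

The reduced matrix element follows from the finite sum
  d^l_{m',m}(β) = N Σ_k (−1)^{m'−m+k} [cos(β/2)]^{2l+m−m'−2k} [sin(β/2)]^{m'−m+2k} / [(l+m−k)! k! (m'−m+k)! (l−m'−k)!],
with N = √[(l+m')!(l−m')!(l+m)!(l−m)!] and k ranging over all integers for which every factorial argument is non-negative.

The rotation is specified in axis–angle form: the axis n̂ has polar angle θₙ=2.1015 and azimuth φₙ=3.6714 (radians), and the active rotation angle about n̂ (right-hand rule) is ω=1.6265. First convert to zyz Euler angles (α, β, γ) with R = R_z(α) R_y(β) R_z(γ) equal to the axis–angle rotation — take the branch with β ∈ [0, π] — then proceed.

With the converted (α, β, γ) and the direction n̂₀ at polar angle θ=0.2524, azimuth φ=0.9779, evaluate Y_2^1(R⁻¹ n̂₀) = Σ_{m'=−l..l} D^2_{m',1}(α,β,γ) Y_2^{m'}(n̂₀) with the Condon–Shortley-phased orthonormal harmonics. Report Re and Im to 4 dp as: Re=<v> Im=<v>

Axis–angle → zyz. n̂ = (sinθₙcosφₙ, sinθₙsinφₙ, cosθₙ) = (-0.744213, -0.435854, -0.506140), ω = 1.6265.
R = I cosω + sinω [n̂]ₓ + (1−cosω) n̂n̂ᵀ gives
  R = [+0.529014, +0.847783, -0.037531; -0.162928, +0.144871, +0.975944; +0.832826, -0.510173, +0.214766]
β = atan2(√(R₁₃²+R₂₃²), R₃₃) = 1.354344; α = atan2(R₂₃, R₁₃) mod 2π = 1.609233; γ = atan2(R₃₂, −R₃₁) mod 2π = 3.691211
Need the full column D^2_{m',1} for m'=−2..2 at α=1.6092, β=1.3543, γ=3.6912.
cos(β/2)=0.779348, sin(β/2)=0.626592
d^2_{-2,1}: single k=3 term ⇒ +0.383456;  D = +0.341399-0.174599i
d^2_{-1,1}: k∈[2..3] ⇒ +0.715407 -0.154148 = +0.561259;  D = -0.274572-0.489511i
d^2_{0,1}: k∈[1..2] ⇒ +0.726531 -0.469635 = +0.256896;  D = -0.219061+0.134193i
d^2_{1,1}: k∈[0..1] ⇒ +0.368914 -0.715407 = -0.346493;  D = -0.192215-0.288289i
d^2_{2,1}: single k=0 term ⇒ -0.593210;  D = -0.480553+0.347803i
Y_2^{m'}(θ=0.2524,φ=0.9779) and Σ D·Y over m':
  (+0.3414-0.1746i)·(-0.0090-0.0223i)  (-0.2746-0.4895i)·(+0.1044-0.1549i)  (-0.2191+0.1342i)·(+0.5718+0.0000i)  (-0.1922-0.2883i)·(-0.1044-0.1549i)  (-0.4806+0.3478i)·(-0.0090+0.0223i)
Y_2^1(R⁻¹ n̂) = -0.264760+0.108125i

Re=-0.2648 Im=0.1081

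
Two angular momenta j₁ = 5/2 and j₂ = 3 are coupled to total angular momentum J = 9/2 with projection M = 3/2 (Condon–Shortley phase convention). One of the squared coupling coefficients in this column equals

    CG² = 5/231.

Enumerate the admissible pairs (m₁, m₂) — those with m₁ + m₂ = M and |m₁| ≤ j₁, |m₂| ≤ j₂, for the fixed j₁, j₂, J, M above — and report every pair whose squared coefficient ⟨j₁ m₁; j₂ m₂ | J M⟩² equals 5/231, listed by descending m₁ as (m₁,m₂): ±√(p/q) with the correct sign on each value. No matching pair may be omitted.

Admissible pairs with m₁+m₂ = M = 3/2: (-3/2,3), (-1/2,2), (1/2,1), (3/2,0), (5/2,-1)
  (m₁,m₂)=(5/2,-1): CG² = 50/231, CG = +√(50/231)
  (m₁,m₂)=(3/2,0): CG² = 45/154, CG = +√(45/154)
  (m₁,m₂)=(1/2,1): CG² = 5/231, CG = −√(5/231)   ← matches the target
  (m₁,m₂)=(-1/2,2): CG² = 169/462, CG = −√(169/462)
  (m₁,m₂)=(-3/2,3): CG² = 8/77, CG = −√(8/77)
Pairs with CG² = 5/231: (1/2,1): −√(5/231)

(1/2,1): −√(5/231)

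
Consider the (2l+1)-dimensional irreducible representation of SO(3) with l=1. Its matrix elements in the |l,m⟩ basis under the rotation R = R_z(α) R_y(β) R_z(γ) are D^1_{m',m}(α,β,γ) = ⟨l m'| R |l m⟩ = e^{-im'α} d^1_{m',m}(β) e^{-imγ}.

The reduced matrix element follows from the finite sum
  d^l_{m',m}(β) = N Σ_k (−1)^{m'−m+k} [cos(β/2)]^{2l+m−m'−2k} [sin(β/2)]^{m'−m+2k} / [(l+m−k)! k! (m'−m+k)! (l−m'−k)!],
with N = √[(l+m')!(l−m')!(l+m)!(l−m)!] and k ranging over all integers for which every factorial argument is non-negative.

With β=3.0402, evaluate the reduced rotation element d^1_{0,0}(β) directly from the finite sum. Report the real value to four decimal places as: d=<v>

d^1_{0,0}(β=3.0402) via the finite sum:
Half-angle: c=0.050675, s=0.998715. N=√(1·1·1·1)=1.000000
k∈{0,1} keeps every argument non-negative
  k=0: (−1)^0·1.0000/(1)·0.0507^2·0.9987^0 = +0.002568
  k=1: (−1)^1·1.0000/(1)·0.0507^0·0.9987^2 = -0.997432
d^1_{0,0}(3.0402) = +0.002568 -0.997432 = -0.994864

d=-0.9949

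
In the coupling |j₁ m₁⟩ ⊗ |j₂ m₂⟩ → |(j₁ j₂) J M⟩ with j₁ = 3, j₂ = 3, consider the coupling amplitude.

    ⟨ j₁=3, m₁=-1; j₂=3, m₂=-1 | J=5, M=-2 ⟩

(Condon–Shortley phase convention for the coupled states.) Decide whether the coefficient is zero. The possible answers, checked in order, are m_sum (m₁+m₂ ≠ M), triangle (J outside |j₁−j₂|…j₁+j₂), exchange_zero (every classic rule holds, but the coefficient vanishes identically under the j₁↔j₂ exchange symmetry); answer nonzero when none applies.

m-sum: m₁+m₂ = -1+(-1) = -2, M = -2  ✓
triangle: |j₁−j₂| = 0 ≤ J = 5 ≤ j₁+j₂ = 6  ✓
exchange: j₁=j₂ and m₁=m₂, and (−1)^(j₁+j₂−J) = (−1)^1 = −1 forces ⟨j₁m₁;j₂m₂|JM⟩ = −⟨j₂m₂;j₁m₁|JM⟩ = −⟨j₁m₁;j₂m₂|JM⟩ ⇒ the coefficient vanishes identically
Racah sum check: Σ_k collapses to 0 ⇒ CG = 0

exchange_zero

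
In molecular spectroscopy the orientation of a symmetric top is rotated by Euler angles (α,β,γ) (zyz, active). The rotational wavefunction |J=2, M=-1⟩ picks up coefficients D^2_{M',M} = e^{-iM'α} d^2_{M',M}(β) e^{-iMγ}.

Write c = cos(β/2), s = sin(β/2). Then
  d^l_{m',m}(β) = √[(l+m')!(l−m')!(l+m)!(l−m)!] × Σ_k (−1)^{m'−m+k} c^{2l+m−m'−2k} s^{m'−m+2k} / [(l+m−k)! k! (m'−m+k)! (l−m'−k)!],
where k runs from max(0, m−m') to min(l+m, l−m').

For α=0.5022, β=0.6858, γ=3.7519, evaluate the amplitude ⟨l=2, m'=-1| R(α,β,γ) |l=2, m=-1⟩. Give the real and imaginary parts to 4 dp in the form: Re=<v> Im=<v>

Split into d^2_{-1,-1}(β=0.6858) × two z-phases.
Half-angle: c=0.941784, s=0.336220. N=√(1·6·1·6)=6.000000
k∈{0,1} keeps every argument non-negative
  k=0: (−1)^0·6.0000/(6)·0.9418^4·0.3362^0 = +0.786692
  k=1: (−1)^1·6.0000/(2)·0.9418^2·0.3362^2 = -0.300794
d^2_{-1,-1}(0.6858) = +0.786692 -0.300794 = +0.485897
Attach z-rotation phases: D = e^{-i(-1)(0.5022)}·(+0.485897)·e^{-i(-1)(3.7519)} = -0.214968-0.435758i

Re=-0.2150 Im=-0.4358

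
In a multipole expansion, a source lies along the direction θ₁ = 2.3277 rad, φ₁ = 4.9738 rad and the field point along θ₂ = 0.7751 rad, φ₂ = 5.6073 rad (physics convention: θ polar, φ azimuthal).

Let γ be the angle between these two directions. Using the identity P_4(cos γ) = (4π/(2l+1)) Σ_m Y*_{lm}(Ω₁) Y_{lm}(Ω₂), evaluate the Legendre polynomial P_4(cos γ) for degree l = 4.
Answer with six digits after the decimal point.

0.350873

Term-by-term m-sum for l=4 (normalisation 4π/9 = 1.396263):
  m=-4: Y*=(0.061964, 0.106940)  Y=(-0.096103, 0.045015)  product (-0.010769, -0.007488)
  m=-3: Y*=(0.233217, -0.233761)  Y=(-0.135167, 0.274984)  product (0.032757, 0.095728)
  m=-2: Y*=(-0.352395, -0.203090)  Y=(0.091550, 0.411284)  product (0.051266, -0.163527)
  m=-1: Y*=(-0.018350, 0.068588)  Y=(0.105550, 0.084638)  product (-0.007742, 0.005686)
  m=+0: Y*=(-0.355863, -0.000000)  Y=(-0.337964, 0.000000)  product (0.120269, 0.000000)
  m=+1: Y*=(0.018350, 0.068588)  Y=(-0.105550, 0.084638)  product (-0.007742, -0.005686)
  m=+2: Y*=(-0.352395, 0.203090)  Y=(0.091550, -0.411284)  product (0.051266, 0.163527)
  m=+3: Y*=(-0.233217, -0.233761)  Y=(0.135167, 0.274984)  product (0.032757, -0.095728)
  m=+4: Y*=(0.061964, -0.106940)  Y=(-0.096103, -0.045015)  product (-0.010769, 0.007488)
Σ over m = (0.251294, 0.000000); ×(4π/9) → (0.350873, 0.000000). Real part: 0.350873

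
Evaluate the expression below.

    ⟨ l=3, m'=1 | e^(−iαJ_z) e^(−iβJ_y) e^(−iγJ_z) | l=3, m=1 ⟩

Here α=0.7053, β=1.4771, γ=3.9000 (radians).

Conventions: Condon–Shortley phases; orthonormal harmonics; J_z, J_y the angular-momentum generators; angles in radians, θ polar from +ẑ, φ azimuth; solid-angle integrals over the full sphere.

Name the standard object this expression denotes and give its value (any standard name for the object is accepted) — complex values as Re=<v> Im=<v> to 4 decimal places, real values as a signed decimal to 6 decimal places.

Wigner D-matrix element, Re=0.0264 Im=-0.2452

This is a Wigner D-matrix element — the rotation-matrix element ⟨l m'| R(α,β,γ) |l m⟩ in the angular-momentum basis.
Split into d^3_{1,1}(β=1.4771) × two z-phases.
Half-angle: c=0.739445, s=0.673216. N=√(24·2·24·2)=48.000000
Admissible k: 0..2 (factorial args all ≥0)
  k=0: (−1)^0·48.0000/(48)·0.7394^6·0.6732^0 = +0.163470
  k=1: (−1)^1·48.0000/(6)·0.7394^4·0.6732^2 = -1.083987
  k=2: (−1)^2·48.0000/(8)·0.7394^2·0.6732^4 = +0.673880
d^3_{1,1}(1.4771) = +0.163470 -1.083987 +0.673880 = -0.246638
Attach z-rotation phases: D = e^{-i(1)(0.7053)}·(-0.246638)·e^{-i(1)(3.9000)} = +0.026362-0.245225i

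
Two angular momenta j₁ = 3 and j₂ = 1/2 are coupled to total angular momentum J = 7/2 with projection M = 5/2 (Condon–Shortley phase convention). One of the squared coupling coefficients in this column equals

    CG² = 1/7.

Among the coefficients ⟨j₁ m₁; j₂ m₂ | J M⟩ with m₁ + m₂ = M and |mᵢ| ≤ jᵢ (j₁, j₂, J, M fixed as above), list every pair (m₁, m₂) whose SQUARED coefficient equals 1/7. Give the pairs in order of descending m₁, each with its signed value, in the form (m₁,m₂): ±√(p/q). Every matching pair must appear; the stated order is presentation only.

(3,-1/2): +√(1/7)

Admissible pairs with m₁+m₂ = M = 5/2: (2,1/2), (3,-1/2)
  (m₁,m₂)=(3,-1/2): CG² = 1/7, CG = +√(1/7)   ← matches the target
  (m₁,m₂)=(2,1/2): CG² = 6/7, CG = +√(6/7)
Pairs with CG² = 1/7: (3,-1/2): +√(1/7)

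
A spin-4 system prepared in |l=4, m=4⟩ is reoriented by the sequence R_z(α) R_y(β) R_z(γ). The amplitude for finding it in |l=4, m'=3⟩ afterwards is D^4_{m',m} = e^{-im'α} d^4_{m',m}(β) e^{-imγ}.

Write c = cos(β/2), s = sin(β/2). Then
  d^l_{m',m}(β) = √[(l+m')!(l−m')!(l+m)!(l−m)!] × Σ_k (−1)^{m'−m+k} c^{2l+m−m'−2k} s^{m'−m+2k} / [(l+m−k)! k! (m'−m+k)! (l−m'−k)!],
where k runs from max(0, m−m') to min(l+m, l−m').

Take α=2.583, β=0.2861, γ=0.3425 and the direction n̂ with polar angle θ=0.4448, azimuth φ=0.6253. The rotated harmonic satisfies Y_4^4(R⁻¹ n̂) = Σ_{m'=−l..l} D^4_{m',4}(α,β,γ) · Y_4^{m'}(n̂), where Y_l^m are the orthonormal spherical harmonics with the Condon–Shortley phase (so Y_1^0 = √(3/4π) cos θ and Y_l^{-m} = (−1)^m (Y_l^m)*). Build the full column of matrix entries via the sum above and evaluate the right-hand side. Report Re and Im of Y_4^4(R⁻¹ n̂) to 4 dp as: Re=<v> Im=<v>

Re=-0.0067 Im=0.0469

Need the full column D^4_{m',4} for m'=−4..4 at α=2.5830, β=0.2861, γ=0.3425.
cos(β/2)=0.989786, sin(β/2)=0.142563
d^4_{-4,4}: single k=8 term ⇒ +0.000000;  D = -0.000000+0.000000i
d^4_{-3,4}: single k=7 term ⇒ +0.000003;  D = +0.000003+0.000000i
d^4_{-2,4}: single k=6 term ⇒ +0.000044;  D = -0.000035-0.000026i
d^4_{-1,4}: single k=5 term ⇒ +0.000427;  D = +0.000150+0.000400i
d^4_{0,4}: single k=4 term ⇒ +0.003317;  D = +0.000662-0.003250i
d^4_{1,4}: single k=3 term ⇒ +0.020598;  D = -0.014181+0.014939i
d^4_{2,4}: single k=2 term ⇒ +0.101120;  D = +0.097906-0.025293i
d^4_{3,4}: single k=1 term ⇒ +0.375266;  D = -0.357858-0.112968i
d^4_{4,4}: single k=0 term ⇒ +0.921149;  D = +0.597935+0.700706i
Y_4^{m'}(θ=0.4448,φ=0.6253) and Σ D·Y over m':
  (-0.0000+0.0000i)·(-0.0122-0.0091i)  (+0.0000+0.0000i)·(-0.0270-0.0859i)  (-0.0000-0.0000i)·(+0.0917-0.2765i)  (+0.0001+0.0004i)·(+0.4029-0.2908i)  (+0.0007-0.0033i)·(+0.1898+0.0000i)  (-0.0142+0.0149i)·(-0.4029-0.2908i)  (+0.0979-0.0253i)·(+0.0917+0.2765i)  (-0.3579-0.1130i)·(+0.0270-0.0859i)  (+0.5979+0.7007i)·(-0.0122+0.0091i)
Y_4^4(R⁻¹ n̂) = -0.006676+0.046933i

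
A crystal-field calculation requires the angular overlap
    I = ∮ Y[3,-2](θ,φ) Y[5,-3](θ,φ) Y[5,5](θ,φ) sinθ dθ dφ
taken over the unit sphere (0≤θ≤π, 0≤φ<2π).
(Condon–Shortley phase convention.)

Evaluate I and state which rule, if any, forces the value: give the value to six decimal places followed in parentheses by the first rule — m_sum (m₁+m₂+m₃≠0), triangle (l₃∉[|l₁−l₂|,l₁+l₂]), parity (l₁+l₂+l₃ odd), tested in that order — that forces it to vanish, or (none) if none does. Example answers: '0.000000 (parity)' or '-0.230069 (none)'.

0.000000 (parity)

Σlᵢ=13 odd — θ-integrand is odd under cosθ→−cosθ; I=0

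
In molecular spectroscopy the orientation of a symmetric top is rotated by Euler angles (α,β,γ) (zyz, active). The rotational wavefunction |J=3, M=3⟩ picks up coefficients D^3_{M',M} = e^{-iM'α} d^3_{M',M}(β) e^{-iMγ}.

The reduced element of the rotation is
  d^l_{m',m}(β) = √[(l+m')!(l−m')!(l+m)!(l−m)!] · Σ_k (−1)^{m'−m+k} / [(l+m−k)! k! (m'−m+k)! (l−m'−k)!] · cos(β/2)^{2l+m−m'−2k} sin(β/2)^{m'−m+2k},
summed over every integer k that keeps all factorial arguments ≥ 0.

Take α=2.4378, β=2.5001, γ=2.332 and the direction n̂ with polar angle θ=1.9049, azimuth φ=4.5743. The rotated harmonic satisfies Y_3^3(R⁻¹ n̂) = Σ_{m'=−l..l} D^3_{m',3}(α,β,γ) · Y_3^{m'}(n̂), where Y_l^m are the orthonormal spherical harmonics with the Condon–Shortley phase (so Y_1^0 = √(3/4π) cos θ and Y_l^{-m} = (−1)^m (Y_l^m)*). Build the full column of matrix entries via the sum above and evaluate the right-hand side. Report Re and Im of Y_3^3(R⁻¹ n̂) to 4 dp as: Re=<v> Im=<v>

Need the full column D^3_{m',3} for m'=−3..3 at α=2.4378, β=2.5001, γ=2.3320.
cos(β/2)=0.315275, sin(β/2)=0.949000
d^3_{-3,3}: single k=6 term ⇒ +0.730463;  D = +0.693977+0.227976i
d^3_{-2,3}: single k=5 term ⇒ +0.594425;  D = -0.310497-0.506885i
d^3_{-1,3}: single k=4 term ⇒ +0.312241;  D = -0.047954+0.308537i
d^3_{0,3}: single k=3 term ⇒ +0.119779;  D = +0.090616-0.078332i
d^3_{1,3}: single k=2 term ⇒ +0.034462;  D = -0.034460+0.000311i
d^3_{2,3}: single k=1 term ⇒ +0.007241;  D = +0.005562+0.004636i
d^3_{3,3}: single k=0 term ⇒ +0.000982;  D = -0.000168-0.000968i
Y_3^{m'}(θ=1.9049,φ=4.5743) and Σ D·Y over m':
  (+0.6940+0.2280i)·(+0.1416-0.3220i)  (-0.3105-0.5069i)·(+0.2878+0.0816i)  (-0.0480+0.3085i)·(+0.0194-0.1398i)  (+0.0906-0.0783i)·(+0.3013+0.0000i)  (-0.0345+0.0003i)·(-0.0194-0.1398i)  (+0.0056+0.0046i)·(+0.2878-0.0816i)  (-0.0002-0.0010i)·(-0.1416-0.3220i)
Y_3^3(R⁻¹ n̂) = +0.195579-0.367395i

Re=0.1956 Im=-0.3674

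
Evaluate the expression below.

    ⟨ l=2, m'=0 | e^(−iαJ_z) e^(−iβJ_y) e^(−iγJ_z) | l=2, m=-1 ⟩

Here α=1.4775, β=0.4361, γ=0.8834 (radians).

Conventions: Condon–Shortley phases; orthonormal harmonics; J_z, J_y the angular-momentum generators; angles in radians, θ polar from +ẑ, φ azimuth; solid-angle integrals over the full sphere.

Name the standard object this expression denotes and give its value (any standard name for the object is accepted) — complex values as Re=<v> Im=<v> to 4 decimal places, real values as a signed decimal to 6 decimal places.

Wigner D-matrix element, Re=-0.2975 Im=-0.3624

This is a Wigner D-matrix element — the rotation-matrix element ⟨l m'| R(α,β,γ) |l m⟩ in the angular-momentum basis.
D^2_{0,-1}(1.4775,0.4361,0.8834) = e^{-i·0·1.4775}·d^2_{0,-1}(0.4361)·e^{-i·-1·0.8834}. Compute d first:
With c≡cos(β/2)=0.976321 and s≡sin(β/2)=0.216326, N=[2·2·1·6]^{1/2}=4.898979
The bounds max(0,m−m')=0 and min(l+m,l−m')=1 give 2 terms
  k=0: (−1)^1·4.8990/(2)·0.9763^3·0.2163^1 = -0.493132
  k=1: (−1)^2·4.8990/(2)·0.9763^1·0.2163^3 = +0.024210
d^2_{0,-1}(0.4361) = -0.493132 +0.024210 = -0.468922
D = (+1.000000+0.000000i)·(-0.468922)·(+0.634527+0.772901i) = -0.297543-0.362430i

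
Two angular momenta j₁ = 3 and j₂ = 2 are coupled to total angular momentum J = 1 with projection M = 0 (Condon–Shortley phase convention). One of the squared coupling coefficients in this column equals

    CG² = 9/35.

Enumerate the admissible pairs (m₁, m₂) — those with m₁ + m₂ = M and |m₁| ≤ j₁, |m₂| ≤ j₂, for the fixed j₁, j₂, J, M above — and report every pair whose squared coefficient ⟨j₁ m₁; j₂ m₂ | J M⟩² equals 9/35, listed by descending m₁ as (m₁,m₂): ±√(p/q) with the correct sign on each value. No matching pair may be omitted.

(0,0): +√(9/35)

Admissible pairs with m₁+m₂ = M = 0: (-2,2), (-1,1), (0,0), (1,-1), (2,-2)
  (m₁,m₂)=(2,-2): CG² = 1/7, CG = +√(1/7)
  (m₁,m₂)=(1,-1): CG² = 8/35, CG = −√(8/35)
  (m₁,m₂)=(0,0): CG² = 9/35, CG = +√(9/35)   ← matches the target
  (m₁,m₂)=(-1,1): CG² = 8/35, CG = −√(8/35)
  (m₁,m₂)=(-2,2): CG² = 1/7, CG = +√(1/7)
Pairs with CG² = 9/35: (0,0): +√(9/35)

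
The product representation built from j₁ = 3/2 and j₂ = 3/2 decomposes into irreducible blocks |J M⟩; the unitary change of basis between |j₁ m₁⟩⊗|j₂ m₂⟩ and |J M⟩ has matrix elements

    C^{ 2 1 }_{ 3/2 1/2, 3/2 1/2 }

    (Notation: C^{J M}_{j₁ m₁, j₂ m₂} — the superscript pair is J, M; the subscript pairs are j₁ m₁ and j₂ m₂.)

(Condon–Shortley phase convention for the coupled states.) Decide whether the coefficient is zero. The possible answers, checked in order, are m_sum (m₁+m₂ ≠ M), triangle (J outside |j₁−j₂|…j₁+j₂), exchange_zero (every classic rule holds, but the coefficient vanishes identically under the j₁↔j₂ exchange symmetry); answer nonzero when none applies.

exchange_zero

m-sum: m₁+m₂ = 1/2+1/2 = 1, M = 1  ✓
triangle: |j₁−j₂| = 0 ≤ J = 2 ≤ j₁+j₂ = 3  ✓
exchange: j₁=j₂ and m₁=m₂, and (−1)^(j₁+j₂−J) = (−1)^1 = −1 forces ⟨j₁m₁;j₂m₂|JM⟩ = −⟨j₂m₂;j₁m₁|JM⟩ = −⟨j₁m₁;j₂m₂|JM⟩ ⇒ the coefficient vanishes identically
Racah sum check: Σ_k collapses to 0 ⇒ CG = 0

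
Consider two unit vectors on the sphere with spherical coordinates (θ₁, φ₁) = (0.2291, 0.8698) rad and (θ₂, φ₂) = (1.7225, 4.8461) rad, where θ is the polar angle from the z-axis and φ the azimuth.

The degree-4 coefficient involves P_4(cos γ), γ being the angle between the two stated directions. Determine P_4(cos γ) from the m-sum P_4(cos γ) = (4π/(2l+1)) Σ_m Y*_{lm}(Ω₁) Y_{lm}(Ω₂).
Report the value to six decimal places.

0.076669

Expand P_4 via completeness: Σ_{m} conj(Y_{4,m}) at Ω₁ times Y_{4,m} at Ω₂ —
  m=-4: (-0.00111 - 0.00039j) × (0.36354 - 0.21538j) = -0.00049 + 0.00010j  (running Σ = -0.00049 + 0.00010j)
  m=-3: (-0.01230 + 0.00724j) × (0.07134 + 0.16821j) = -0.00210 - 0.00155j  (running Σ = -0.00258 - 0.00146j)
  m=-2: (-0.01634 + 0.09591j) × (0.26486 - 0.07257j) = 0.00263 + 0.02659j  (running Σ = 0.00005 + 0.02513j)
  m=-1: (0.24558 + 0.29097j) × (0.02676 + 0.19893j) = -0.05131 + 0.05664j  (running Σ = -0.05126 + 0.08177j)
  m=0: (0.63790 + 0.00000j) × (0.24681 + 0.00000j) = 0.15744 + 0.00000j  (running Σ = 0.10617 + 0.08177j)
  m=1: (-0.24558 + 0.29097j) × (-0.02676 + 0.19893j) = -0.05131 - 0.05664j  (running Σ = 0.05486 + 0.02513j)
  m=2: (-0.01634 - 0.09591j) × (0.26486 + 0.07257j) = 0.00263 - 0.02659j  (running Σ = 0.05749 - 0.00146j)
  m=3: (0.01230 + 0.00724j) × (-0.07134 + 0.16821j) = -0.00210 + 0.00155j  (running Σ = 0.05540 + 0.00010j)
  m=4: (-0.00111 + 0.00039j) × (0.36354 + 0.21538j) = -0.00049 - 0.00010j  (running Σ = 0.05491 - 0.00000j)
Σ over m = 0.05491 - 0.00000j; ×(4π/9) → 0.07667 - 0.00000j. Real part: 0.076669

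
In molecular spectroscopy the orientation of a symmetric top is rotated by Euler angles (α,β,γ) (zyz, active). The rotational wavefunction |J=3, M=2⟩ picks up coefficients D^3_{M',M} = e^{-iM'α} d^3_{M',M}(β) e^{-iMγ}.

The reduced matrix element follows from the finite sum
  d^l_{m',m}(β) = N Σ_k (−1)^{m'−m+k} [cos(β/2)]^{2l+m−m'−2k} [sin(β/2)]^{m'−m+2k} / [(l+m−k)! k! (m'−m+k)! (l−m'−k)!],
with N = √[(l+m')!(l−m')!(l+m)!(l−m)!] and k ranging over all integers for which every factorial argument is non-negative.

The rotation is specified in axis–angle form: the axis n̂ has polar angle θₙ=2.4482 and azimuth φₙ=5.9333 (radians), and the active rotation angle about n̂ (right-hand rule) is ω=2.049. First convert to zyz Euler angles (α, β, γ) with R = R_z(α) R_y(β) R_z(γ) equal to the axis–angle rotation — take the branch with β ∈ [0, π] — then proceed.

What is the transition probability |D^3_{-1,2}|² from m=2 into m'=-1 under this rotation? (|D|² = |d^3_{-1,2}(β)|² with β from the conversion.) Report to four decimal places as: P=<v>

Axis–angle → zyz. n̂ = (sinθₙcosφₙ, sinθₙsinφₙ, cosθₙ) = (+0.600425, -0.219094, -0.769082), ω = 2.0490.
R = I cosω + sinω [n̂]ₓ + (1−cosω) n̂n̂ᵀ gives
  R = [+0.066227, +0.490722, -0.868796; -0.874896, -0.390093, -0.287028; -0.479762, +0.779115, +0.403496]
β = atan2(√(R₁₃²+R₂₃²), R₃₃) = 1.155462; α = atan2(R₂₃, R₁₃) mod 2π = 3.460678; γ = atan2(R₃₂, −R₃₁) mod 2π = 1.018856
D^3_{-1,2}(3.4607,1.1555,1.0189) = e^{-i·-1·3.4607}·d^3_{-1,2}(1.1555)·e^{-i·2·1.0189}. Compute d first:
Half-angle: c=0.837704, s=0.546125. N=√(2·24·120·1)=75.894664
Admissible k: 3..4 (factorial args all ≥0)
  k=3: (−1)^0·75.8947/(12)·0.8377^3·0.5461^3 = +0.605588
  k=4: (−1)^1·75.8947/(24)·0.8377^1·0.5461^5 = -0.128691
d^3_{-1,2}(1.1555) = +0.605588 -0.128691 = +0.476896
|D^3_{-1,2}|² = |d^3_{-1,2}(β)|² = (+0.476896)² = 0.227430 (the z-rotation phases have unit modulus)

P=0.2274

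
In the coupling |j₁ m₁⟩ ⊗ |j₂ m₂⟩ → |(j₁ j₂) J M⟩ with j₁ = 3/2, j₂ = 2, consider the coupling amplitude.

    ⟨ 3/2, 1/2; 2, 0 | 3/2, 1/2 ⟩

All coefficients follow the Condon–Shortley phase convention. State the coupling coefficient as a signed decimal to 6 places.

-0.447214  (= −√(1/5))

triangle: 2!*1!*2!/6! = 4/720
(j±m)!: 2!*1!*2!*2!*2!*1! = 16
prefactor² = (2J+1)*Δ*N² = 16/45
  k=0: +1/(0!*2!*1!*2!*0!*0!) = 1/4
  k=1: −1/(1!*1!*0!*1!*1!*1!) = -1
Σ = -3/4  ⇒  CG² = 16/45*(-3/4)² = 1/5
CG = −√(1/5) = -0.447214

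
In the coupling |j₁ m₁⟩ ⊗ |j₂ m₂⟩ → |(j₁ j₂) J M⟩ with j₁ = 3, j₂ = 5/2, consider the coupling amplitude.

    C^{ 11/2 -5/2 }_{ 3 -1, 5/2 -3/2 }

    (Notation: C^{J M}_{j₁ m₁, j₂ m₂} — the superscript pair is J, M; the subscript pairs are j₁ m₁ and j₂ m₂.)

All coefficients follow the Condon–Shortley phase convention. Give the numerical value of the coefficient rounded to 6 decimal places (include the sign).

√[12·0!6!5!/12! · 2!4!1!4!3!8!] = √(6635520/11)
  +(−1)^0/∏(0,0,4,1,2,4)! = 1/1152  (running 1/1152)
⟨..|..⟩ = √(6635520/11)·(1/1152) = +0.674200

+0.674200  (= +√(5/11))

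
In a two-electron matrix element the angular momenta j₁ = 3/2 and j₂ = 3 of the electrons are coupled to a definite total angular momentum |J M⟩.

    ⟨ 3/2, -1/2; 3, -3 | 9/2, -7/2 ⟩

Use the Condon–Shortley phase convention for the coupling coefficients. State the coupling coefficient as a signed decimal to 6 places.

j₁+j₂−J=0  J+j₁−j₂=3  J−j₁+j₂=6  j₁+j₂+J+1=10
(j₁±m₁, j₂±m₂, J±M) = (1,2,0,6,1,8)
P² = 691200
sum k=0..0:
  [0] +1/1440 = 1/1440
S = 1/1440
C² = P²·S² = 1/3 ; C = +0.577350

+0.577350  (= +√(1/3))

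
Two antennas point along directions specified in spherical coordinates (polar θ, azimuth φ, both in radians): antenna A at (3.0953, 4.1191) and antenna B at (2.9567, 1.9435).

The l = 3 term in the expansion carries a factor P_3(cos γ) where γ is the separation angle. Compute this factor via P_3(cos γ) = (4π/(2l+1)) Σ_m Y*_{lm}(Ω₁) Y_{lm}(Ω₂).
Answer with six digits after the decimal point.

Expand P_3 via completeness: Σ_{m} conj(Y_{3,m}) at Ω₁ times Y_{3,m} at Ω₂ —
  m=-3: (0.00004 - 0.00001j) × (0.00233 + 0.00113j) = 0.00000 + 0.00000j  (running Σ = 0.00000 + 0.00000j)
  m=-2: (0.00082 - 0.00203j) × (0.02495 - 0.02303j) = -0.00003 - 0.00007j  (running Σ = -0.00003 - 0.00007j)
  m=-1: (-0.03336 - 0.04947j) × (-0.08288 - 0.21199j) = -0.00772 + 0.01117j  (running Σ = -0.00775 + 0.01110j)
  m=0: (-0.74156 + 0.00000j) × (-0.67164 + 0.00000j) = 0.49807 + 0.00000j  (running Σ = 0.49032 + 0.01110j)
  m=1: (0.03336 - 0.04947j) × (0.08288 - 0.21199j) = -0.00772 - 0.01117j  (running Σ = 0.48260 - 0.00007j)
  m=2: (0.00082 + 0.00203j) × (0.02495 + 0.02303j) = -0.00003 + 0.00007j  (running Σ = 0.48257 + 0.00000j)
  m=3: (-0.00004 - 0.00001j) × (-0.00233 + 0.00113j) = 0.00000 - 0.00000j  (running Σ = 0.48257 - 0.00000j)
Total Σ_m = 0.48257 - 0.00000j. Multiply by 1.795196: 0.86631 - 0.00000j. P_3(cos γ) = 0.866308

0.866308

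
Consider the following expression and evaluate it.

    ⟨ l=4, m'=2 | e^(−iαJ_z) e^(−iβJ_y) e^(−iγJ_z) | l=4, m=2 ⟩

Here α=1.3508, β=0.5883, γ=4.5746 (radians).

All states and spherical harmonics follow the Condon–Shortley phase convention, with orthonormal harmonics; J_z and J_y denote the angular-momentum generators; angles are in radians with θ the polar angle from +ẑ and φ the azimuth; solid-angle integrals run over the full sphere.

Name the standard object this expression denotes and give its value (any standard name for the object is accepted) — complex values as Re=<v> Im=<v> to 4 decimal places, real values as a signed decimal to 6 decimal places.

This is a Wigner D-matrix element — the rotation-matrix element ⟨l m'| R(α,β,γ) |l m⟩ in the angular-momentum basis.
Split into d^4_{2,2}(β=0.5883) × two z-phases.
With c≡cos(β/2)=0.957049 and s≡sin(β/2)=0.289926, N=[720·2·720·2]^{1/2}=1440.000000
k∈{0,1,2} keeps every argument non-negative
  k=0: (−1)^0·1440.0000/(1440)·0.9570^8·0.2899^0 = +0.703839
  k=1: (−1)^1·1440.0000/(120)·0.9570^6·0.2899^2 = -0.775107
  k=2: (−1)^2·1440.0000/(96)·0.9570^4·0.2899^4 = +0.088916
d^4_{2,2}(0.5883) = +0.703839 -0.775107 +0.088916 = +0.017647
D = (-0.904755-0.425933i)·(+0.017647)·(-0.962268-0.272103i) = +0.013319+0.011577i

Wigner D-matrix element, Re=0.0133 Im=0.0116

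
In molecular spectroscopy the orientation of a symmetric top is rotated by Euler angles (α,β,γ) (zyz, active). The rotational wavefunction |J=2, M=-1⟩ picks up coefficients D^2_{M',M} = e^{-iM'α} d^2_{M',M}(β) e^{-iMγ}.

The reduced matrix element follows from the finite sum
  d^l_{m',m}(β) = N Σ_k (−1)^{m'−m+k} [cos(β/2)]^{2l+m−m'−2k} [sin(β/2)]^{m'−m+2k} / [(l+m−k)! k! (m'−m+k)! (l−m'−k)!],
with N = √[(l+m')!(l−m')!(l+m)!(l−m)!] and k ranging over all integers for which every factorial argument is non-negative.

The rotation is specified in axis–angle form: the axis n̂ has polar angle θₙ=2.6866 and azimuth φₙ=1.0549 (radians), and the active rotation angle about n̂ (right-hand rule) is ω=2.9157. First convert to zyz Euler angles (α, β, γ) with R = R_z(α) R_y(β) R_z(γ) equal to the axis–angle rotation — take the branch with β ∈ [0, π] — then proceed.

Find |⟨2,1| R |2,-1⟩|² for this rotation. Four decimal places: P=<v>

Axis–angle → zyz. n̂ = (sinθₙcosφₙ, sinθₙsinφₙ, cosθₙ) = (+0.216790, +0.382261, -0.898264), ω = 2.9157.
R = I cosω + sinω [n̂]ₓ + (1−cosω) n̂n̂ᵀ gives
  R = [-0.881793, +0.364825, -0.298905; -0.037555, -0.686060, -0.726575; -0.470139, -0.629463, +0.618664]
β = atan2(√(R₁₃²+R₂₃²), R₃₃) = 0.903756; α = atan2(R₂₃, R₁₃) mod 2π = 4.322104; γ = atan2(R₃₂, −R₃₁) mod 2π = 5.353896
First d^2_{1,-1}(β=0.9038), then the phase factors e^{-i(1)α} and e^{-i(-1)γ}:
Half-angle: c=0.899629, s=0.436656. N=√(6·1·1·6)=6.000000
The bounds max(0,m−m')=0 and min(l+m,l−m')=1 give 2 terms
  k=0: (−1)^2·6.0000/(2)·0.8996^2·0.4367^2 = +0.462941
  k=1: (−1)^3·6.0000/(6)·0.8996^0·0.4367^4 = -0.036354
d^2_{1,-1}(0.9038) = +0.462941 -0.036354 = +0.426587
|D^2_{1,-1}|² = |d^2_{1,-1}(β)|² = (+0.426587)² = 0.181977 (the z-rotation phases have unit modulus)

P=0.1820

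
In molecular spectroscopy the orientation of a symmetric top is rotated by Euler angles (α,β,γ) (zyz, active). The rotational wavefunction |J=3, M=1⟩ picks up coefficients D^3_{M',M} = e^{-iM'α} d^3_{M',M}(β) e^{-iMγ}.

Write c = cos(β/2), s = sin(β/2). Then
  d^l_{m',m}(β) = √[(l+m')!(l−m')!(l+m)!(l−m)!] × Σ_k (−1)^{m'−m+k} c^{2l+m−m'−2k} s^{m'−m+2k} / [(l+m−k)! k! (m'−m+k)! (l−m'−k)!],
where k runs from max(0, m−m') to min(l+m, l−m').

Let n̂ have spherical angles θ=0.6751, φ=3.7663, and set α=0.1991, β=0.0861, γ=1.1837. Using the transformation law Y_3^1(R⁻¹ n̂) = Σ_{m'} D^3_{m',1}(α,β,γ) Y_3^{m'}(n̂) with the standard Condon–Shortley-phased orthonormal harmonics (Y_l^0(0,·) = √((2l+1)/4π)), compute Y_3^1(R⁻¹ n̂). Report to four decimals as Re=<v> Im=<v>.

Re=0.2560 Im=-0.2622

Need the full column D^3_{m',1} for m'=−3..3 at α=0.1991, β=0.0861, γ=1.1837.
cos(β/2)=0.999073, sin(β/2)=0.043037
d^3_{-3,1}: single k=4 term ⇒ +0.000013;  D = +0.000011-0.000007i
d^3_{-2,1}: k∈[3..4] ⇒ +0.000503 -0.000000 = +0.000502;  D = +0.000355-0.000355i
d^3_{-1,1}: k∈[2..4] ⇒ +0.011072 -0.000027 +0.000000 = +0.011044;  D = +0.006110-0.009201i
d^3_{0,1}: k∈[1..3] ⇒ +0.148394 -0.000826 +0.000001 = +0.147569;  D = +0.055707-0.136650i
d^3_{1,1}: k∈[0..2] ⇒ +0.994454 -0.014762 +0.000021 = +0.979712;  D = +0.183099-0.962450i
d^3_{2,1}: k∈[0..1] ⇒ -0.135465 +0.000503 = -0.134962;  D = +0.001499+0.134954i
d^3_{3,1}: single k=0 term ⇒ +0.007147;  D = -0.001491-0.006990i
Y_3^{m'}(θ=0.6751,φ=3.7663) and Σ D·Y over m':
  (+0.0000-0.0000i)·(+0.0304+0.0972i)  (+0.0004-0.0004i)·(+0.0984-0.2957i)  (+0.0061-0.0092i)·(-0.3354+0.2418i)  (+0.0557-0.1366i)·(+0.0137+0.0000i)  (+0.1831-0.9625i)·(+0.3354+0.2418i)  (+0.0015+0.1350i)·(+0.0984+0.2957i)  (-0.0015-0.0070i)·(-0.0304+0.0972i)
Y_3^1(R⁻¹ n̂) = +0.255982-0.262154i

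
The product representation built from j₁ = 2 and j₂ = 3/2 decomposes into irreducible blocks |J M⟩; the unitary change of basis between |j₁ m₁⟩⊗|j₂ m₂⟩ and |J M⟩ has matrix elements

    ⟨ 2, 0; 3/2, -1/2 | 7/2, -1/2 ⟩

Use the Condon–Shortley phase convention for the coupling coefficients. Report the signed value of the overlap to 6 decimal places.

+√(18/35) ≈ +0.717137

√[8·0!4!3!/8! · 2!2!1!2!3!4!] = √(1152/35)
  +(−1)^0/∏(0,0,2,1,2,2)! = 1/8  (running 1/8)
⟨..|..⟩ = √(1152/35)·(1/8) = +0.717137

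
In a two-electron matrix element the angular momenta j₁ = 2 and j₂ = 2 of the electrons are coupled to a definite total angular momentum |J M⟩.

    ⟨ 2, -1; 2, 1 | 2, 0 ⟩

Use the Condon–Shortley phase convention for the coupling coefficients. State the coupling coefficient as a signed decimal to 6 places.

j₁+j₂−J=2  J+j₁−j₂=2  J−j₁+j₂=2  j₁+j₂+J+1=7
(j₁±m₁, j₂±m₂, J±M) = (1,3,3,1,2,2)
P² = 8/7
sum k=1..2:
  [1] −1/4 = -1/4
  [2] +1/2 = 1/2
S = 1/4
C² = P²·S² = 1/14 ; C = +0.267261

+√(1/14) ≈ +0.267261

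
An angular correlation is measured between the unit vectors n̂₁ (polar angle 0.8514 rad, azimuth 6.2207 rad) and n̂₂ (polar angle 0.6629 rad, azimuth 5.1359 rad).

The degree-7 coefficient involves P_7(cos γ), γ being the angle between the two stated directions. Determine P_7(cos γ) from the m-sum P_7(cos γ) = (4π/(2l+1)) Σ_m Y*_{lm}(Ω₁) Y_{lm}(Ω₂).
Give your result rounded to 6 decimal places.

Expand P_7 via completeness: Σ_{m} conj(Y_{7,m}) at Ω₁ times Y_{7,m} at Ω₂ —
  term(m=-7) = (0.000293, 0.001101)   from Y*(Ω₁)=(0.061718, -0.028860), Y(Ω₂)=(-0.002944, 0.016455)
  term(m=-6) = (0.017436, 0.004002)   from Y*(Ω₁)=(0.207805, -0.081776), Y(Ω₂)=(0.066092, 0.045267)
  term(m=-5) = (0.061427, -0.071233)   from Y*(Ω₁)=(0.390521, -0.126140), Y(Ω₂)=(0.195785, -0.119165)
  term(m=-4) = (-0.062864, -0.160558)   from Y*(Ω₁)=(0.396663, -0.101260), Y(Ω₂)=(-0.051779, -0.417989)
  term(m=-3) = (-0.027002, -0.003059)   from Y*(Ω₁)=(0.060229, -0.011424), Y(Ω₂)=(-0.423452, -0.131111)
  term(m=-2) = (0.016532, -0.024227)   from Y*(Ω₁)=(-0.335830, 0.042189), Y(Ω₂)=(-0.057384, 0.064932)
  term(m=-1) = (0.037690, 0.071347)   from Y*(Ω₁)=(-0.219953, 0.013762), Y(Ω₂)=(-0.150469, -0.333790)
  term(m=+0) = (-0.059082, 0.000000)   from Y*(Ω₁)=(0.280774, -0.000000), Y(Ω₂)=(-0.210425, 0.000000)
  term(m=+1) = (0.037690, -0.071347)   from Y*(Ω₁)=(0.219953, 0.013762), Y(Ω₂)=(0.150469, -0.333790)
  term(m=+2) = (0.016532, 0.024227)   from Y*(Ω₁)=(-0.335830, -0.042189), Y(Ω₂)=(-0.057384, -0.064932)
  term(m=+3) = (-0.027002, 0.003059)   from Y*(Ω₁)=(-0.060229, -0.011424), Y(Ω₂)=(0.423452, -0.131111)
  term(m=+4) = (-0.062864, 0.160558)   from Y*(Ω₁)=(0.396663, 0.101260), Y(Ω₂)=(-0.051779, 0.417989)
  term(m=+5) = (0.061427, 0.071233)   from Y*(Ω₁)=(-0.390521, -0.126140), Y(Ω₂)=(-0.195785, -0.119165)
  term(m=+6) = (0.017436, -0.004002)   from Y*(Ω₁)=(0.207805, 0.081776), Y(Ω₂)=(0.066092, -0.045267)
  term(m=+7) = (0.000293, -0.001101)   from Y*(Ω₁)=(-0.061718, -0.028860), Y(Ω₂)=(0.002944, 0.016455)
Total Σ_m = (0.027941, 0.000000). Multiply by 0.837758: (0.023408, 0.000000). P_7(cos γ) = 0.023408

0.023408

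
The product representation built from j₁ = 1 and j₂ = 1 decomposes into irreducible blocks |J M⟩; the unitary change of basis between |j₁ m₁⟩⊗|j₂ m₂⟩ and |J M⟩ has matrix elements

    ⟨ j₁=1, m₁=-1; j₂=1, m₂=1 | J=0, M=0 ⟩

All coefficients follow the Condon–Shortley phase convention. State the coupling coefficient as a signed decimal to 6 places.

√[1·2!0!0!/3! · 0!2!2!0!0!0!] = √(4/3)
  +(−1)^2/∏(2,0,0,0,0,0)! = 1/2  (running 1/2)
⟨..|..⟩ = √(4/3)·(1/2) = +0.577350

+0.577350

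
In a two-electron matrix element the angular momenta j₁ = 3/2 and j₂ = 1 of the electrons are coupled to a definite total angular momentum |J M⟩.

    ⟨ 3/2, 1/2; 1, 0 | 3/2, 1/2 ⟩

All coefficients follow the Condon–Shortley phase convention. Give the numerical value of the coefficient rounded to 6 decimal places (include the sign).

+0.258199

√[4·1!2!1!/5! · 2!1!1!1!2!1!] = √(4/15)
  +(−1)^0/∏(0,1,1,1,1,0)! = 1  (running 1)
  +(−1)^1/∏(1,0,0,0,2,1)! = -1/2  (running 1/2)
⟨..|..⟩ = √(4/15)·(1/2) = +0.258199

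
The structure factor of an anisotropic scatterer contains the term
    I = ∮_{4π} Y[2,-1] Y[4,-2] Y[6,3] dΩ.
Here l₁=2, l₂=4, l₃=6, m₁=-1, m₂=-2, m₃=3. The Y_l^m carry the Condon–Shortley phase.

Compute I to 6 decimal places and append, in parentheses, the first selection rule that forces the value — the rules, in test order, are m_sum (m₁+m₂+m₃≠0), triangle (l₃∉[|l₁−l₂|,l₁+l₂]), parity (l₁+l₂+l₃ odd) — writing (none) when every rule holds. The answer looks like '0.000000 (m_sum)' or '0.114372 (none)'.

-0.252474 (none)

m-sum 0 ✓  L=12 even ✓  2≤6≤6 ✓
Π(2lᵢ+1) = 5×9×13 = 585
triangle coeff Δ(2,4,6) = 1/6435
Σ_t [0,0]: t=0:+1/2304 = 1/2304
(3j)²=5/143 [(2 4 6; 0 0 0)], sign=+1
Σ_t [0,0]: t=0:+1/8640 = 1/8640
(3j)²=28/715 [(2 4 6; -1 -2 3)], sign=-1
⇒ 4πI² = 1260/1573
I = (-1)√(1260/1573/(4π)) = -0.25247360
No selection rule forces the value: the integral is nonzero (none).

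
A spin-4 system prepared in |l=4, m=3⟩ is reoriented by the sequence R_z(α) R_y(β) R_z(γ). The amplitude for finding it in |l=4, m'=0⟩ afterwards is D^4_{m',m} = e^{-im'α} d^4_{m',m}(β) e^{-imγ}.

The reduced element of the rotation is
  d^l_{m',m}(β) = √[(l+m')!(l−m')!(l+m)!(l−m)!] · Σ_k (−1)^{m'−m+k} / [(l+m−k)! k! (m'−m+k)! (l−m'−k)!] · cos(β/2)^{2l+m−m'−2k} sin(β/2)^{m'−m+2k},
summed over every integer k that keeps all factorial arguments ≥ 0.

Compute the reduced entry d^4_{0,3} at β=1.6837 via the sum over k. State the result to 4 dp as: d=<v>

d=-0.1635

d^4_{0,3}(β=1.6837) via the finite sum:
Half-angle: c=0.666084, s=0.745877. N=√(24·24·5040·1)=1703.830978
k∈{3,4} keeps every argument non-negative
  k=3: (−1)^0·1703.8310/(144)·0.6661^5·0.7459^3 = +0.643740
  k=4: (−1)^1·1703.8310/(144)·0.6661^3·0.7459^5 = -0.807210
d^4_{0,3}(1.6837) = +0.643740 -0.807210 = -0.163470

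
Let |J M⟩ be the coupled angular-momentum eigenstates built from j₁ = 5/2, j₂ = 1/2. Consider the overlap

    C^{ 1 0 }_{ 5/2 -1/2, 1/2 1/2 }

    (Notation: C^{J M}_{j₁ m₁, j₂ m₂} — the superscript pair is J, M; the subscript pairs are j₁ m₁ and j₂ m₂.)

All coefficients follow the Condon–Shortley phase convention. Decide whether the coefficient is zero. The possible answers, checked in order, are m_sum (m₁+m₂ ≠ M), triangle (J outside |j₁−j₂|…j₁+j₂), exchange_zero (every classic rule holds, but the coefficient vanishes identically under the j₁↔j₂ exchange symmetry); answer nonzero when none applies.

m-sum: m₁+m₂ = -1/2+1/2 = 0, M = 0  ✓
triangle: need |j₁−j₂| ≤ J ≤ j₁+j₂, i.e. J ∈ [2, 3]; J = 1 is outside ✗ ⇒ coefficient is 0

triangle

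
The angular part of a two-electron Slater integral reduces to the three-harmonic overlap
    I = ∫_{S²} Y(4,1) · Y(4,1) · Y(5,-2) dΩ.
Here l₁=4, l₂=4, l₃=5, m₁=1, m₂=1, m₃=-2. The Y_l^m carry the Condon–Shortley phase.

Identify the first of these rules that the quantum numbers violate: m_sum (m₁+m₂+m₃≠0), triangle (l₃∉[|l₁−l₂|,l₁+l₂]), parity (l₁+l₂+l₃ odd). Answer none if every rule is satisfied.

parity

Σmᵢ = 0  ✓
l₃∈[|l₁−l₂|,l₁+l₂]=[0,8], have l₃=5  ✓
Σlᵢ = 13 ⇒ odd  ✗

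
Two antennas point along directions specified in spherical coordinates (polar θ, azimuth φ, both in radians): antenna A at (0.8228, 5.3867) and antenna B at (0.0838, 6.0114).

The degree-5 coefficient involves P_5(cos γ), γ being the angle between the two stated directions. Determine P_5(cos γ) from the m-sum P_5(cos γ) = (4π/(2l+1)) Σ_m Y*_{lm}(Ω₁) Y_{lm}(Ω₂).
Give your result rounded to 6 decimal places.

-0.400258

Expand P_5 via completeness: Σ_{m} conj(Y_{5,m}) at Ω₁ times Y_{5,m} at Ω₂ —
  m=-5: Y*=-0.02239 + 0.09566j  Y=0.00000 + 0.00000j  product -0.00000 - 0.00000j
  m=-4: Y*=-0.26028 + 0.12392j  Y=0.00003 + 0.00006j  product -0.00002 - 0.00001j
  m=-3: Y*=-0.38781 - 0.18836j  Y=0.00110 + 0.00117j  product -0.00021 - 0.00066j
  m=-2: Y*=-0.05295 - 0.23437j  Y=0.02004 + 0.01211j  product 0.00178 - 0.00534j
  m=-1: Y*=-0.14399 + 0.18014j  Y=0.20155 + 0.05617j  product -0.03914 + 0.02822j
  m=+0: Y*=-0.31027 + 0.00000j  Y=0.88696 + 0.00000j  product -0.27519 + 0.00000j
  m=+1: Y*=0.14399 + 0.18014j  Y=-0.20155 + 0.05617j  product -0.03914 - 0.02822j
  m=+2: Y*=-0.05295 + 0.23437j  Y=0.02004 - 0.01211j  product 0.00178 + 0.00534j
  m=+3: Y*=0.38781 - 0.18836j  Y=-0.00110 + 0.00117j  product -0.00021 + 0.00066j
  m=+4: Y*=-0.26028 - 0.12392j  Y=0.00003 - 0.00006j  product -0.00002 + 0.00001j
  m=+5: Y*=0.02239 + 0.09566j  Y=-0.00000 + 0.00000j  product -0.00000 + 0.00000j
Accumulated sum -0.35037 - 0.00000j; after 4π/(2l+1) scaling, -0.40026 - 0.00000j ⇒ P_5 = -0.400258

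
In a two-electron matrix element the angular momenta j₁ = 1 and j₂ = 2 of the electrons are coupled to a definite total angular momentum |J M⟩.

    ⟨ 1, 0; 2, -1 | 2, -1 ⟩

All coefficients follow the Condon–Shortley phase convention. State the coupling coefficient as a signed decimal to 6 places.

triangle: 1!·1!·3!/6! = 6/720
(j±m)!: 1!·1!·1!·3!·1!·3! = 36
prefactor² = (2J+1)·Δ·N² = 3/2
  k=0: +1/(0!·1!·1!·1!·0!·2!) = 1/2
  k=1: −1/(1!·0!·0!·0!·1!·3!) = -1/6
Σ = 1/3  ⇒  CG² = 3/2·(1/3)² = 1/6
CG = +√(1/6) = +0.408248

+0.408248  (= +√(1/6))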